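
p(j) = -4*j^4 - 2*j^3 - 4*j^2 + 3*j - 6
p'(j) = -16*j^3 - 6*j^2 - 8*j + 3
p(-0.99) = -14.79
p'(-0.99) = 20.56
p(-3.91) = -894.23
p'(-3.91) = 898.97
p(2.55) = -226.65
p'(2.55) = -321.72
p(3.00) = -411.00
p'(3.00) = -507.00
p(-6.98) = -9036.39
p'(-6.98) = 5207.61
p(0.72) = -7.74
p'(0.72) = -11.84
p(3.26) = -559.81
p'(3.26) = -641.18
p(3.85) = -1046.70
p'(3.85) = -1029.80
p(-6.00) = -4920.00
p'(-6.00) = 3291.00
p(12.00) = -86946.00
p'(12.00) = -28605.00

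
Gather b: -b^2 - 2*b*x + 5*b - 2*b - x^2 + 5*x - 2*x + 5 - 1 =-b^2 + b*(3 - 2*x) - x^2 + 3*x + 4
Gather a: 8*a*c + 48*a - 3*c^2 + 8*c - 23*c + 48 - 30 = a*(8*c + 48) - 3*c^2 - 15*c + 18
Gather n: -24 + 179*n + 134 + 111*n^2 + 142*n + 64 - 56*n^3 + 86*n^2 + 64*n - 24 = -56*n^3 + 197*n^2 + 385*n + 150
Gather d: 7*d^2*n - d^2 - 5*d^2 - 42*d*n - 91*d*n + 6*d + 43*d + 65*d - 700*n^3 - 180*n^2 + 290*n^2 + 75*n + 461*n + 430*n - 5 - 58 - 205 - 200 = d^2*(7*n - 6) + d*(114 - 133*n) - 700*n^3 + 110*n^2 + 966*n - 468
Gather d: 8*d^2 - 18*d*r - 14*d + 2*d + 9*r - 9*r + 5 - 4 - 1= 8*d^2 + d*(-18*r - 12)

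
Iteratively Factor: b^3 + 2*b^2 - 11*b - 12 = (b - 3)*(b^2 + 5*b + 4) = (b - 3)*(b + 4)*(b + 1)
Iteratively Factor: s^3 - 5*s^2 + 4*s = (s - 4)*(s^2 - s) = s*(s - 4)*(s - 1)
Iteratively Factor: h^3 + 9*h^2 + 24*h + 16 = (h + 4)*(h^2 + 5*h + 4) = (h + 4)^2*(h + 1)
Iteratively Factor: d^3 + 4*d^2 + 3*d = (d + 3)*(d^2 + d) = d*(d + 3)*(d + 1)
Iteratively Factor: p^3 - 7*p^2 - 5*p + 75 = (p - 5)*(p^2 - 2*p - 15) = (p - 5)*(p + 3)*(p - 5)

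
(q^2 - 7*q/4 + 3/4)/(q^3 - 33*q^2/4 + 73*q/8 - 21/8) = 2*(q - 1)/(2*q^2 - 15*q + 7)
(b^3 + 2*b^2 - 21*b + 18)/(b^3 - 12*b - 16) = (-b^3 - 2*b^2 + 21*b - 18)/(-b^3 + 12*b + 16)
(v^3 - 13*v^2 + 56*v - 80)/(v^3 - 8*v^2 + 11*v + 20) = (v - 4)/(v + 1)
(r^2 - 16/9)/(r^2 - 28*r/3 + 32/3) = (r + 4/3)/(r - 8)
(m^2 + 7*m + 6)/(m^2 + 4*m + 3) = (m + 6)/(m + 3)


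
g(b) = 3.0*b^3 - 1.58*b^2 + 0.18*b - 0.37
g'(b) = 9.0*b^2 - 3.16*b + 0.18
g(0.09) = -0.36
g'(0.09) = -0.03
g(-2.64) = -67.06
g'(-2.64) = 71.25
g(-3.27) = -122.75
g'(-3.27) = 106.75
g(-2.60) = -64.25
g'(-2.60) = 69.24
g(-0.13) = -0.43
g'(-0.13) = 0.74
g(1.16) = 2.40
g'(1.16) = 8.62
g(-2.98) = -94.33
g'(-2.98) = 89.52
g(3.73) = 134.00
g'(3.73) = 113.61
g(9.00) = 2060.27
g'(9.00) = 700.74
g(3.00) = 66.95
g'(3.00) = 71.70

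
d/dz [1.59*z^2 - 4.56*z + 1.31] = 3.18*z - 4.56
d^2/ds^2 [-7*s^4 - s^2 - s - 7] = -84*s^2 - 2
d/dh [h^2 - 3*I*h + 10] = 2*h - 3*I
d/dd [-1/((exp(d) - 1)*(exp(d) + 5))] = (exp(d) + 2)/(2*(exp(d) + 5)^2*sinh(d/2)^2)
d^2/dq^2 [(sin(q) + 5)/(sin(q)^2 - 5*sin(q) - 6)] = (-sin(q)^4 - 24*sin(q)^3 + 65*sin(q)^2 - 250*sin(q) + 250)/((sin(q) - 6)^3*(sin(q) + 1)^2)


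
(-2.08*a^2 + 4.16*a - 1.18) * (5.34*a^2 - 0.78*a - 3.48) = -11.1072*a^4 + 23.8368*a^3 - 2.3076*a^2 - 13.5564*a + 4.1064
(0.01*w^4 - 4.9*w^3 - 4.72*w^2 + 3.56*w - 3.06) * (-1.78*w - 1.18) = -0.0178*w^5 + 8.7102*w^4 + 14.1836*w^3 - 0.767200000000001*w^2 + 1.246*w + 3.6108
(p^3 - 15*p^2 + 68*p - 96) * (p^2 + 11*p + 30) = p^5 - 4*p^4 - 67*p^3 + 202*p^2 + 984*p - 2880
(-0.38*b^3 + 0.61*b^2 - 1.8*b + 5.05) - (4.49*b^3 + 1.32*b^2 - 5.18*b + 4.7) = -4.87*b^3 - 0.71*b^2 + 3.38*b + 0.35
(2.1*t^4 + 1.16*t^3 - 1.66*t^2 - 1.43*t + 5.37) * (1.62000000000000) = 3.402*t^4 + 1.8792*t^3 - 2.6892*t^2 - 2.3166*t + 8.6994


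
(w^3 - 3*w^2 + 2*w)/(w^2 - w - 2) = w*(w - 1)/(w + 1)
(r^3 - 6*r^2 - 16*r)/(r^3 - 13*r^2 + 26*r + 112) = r/(r - 7)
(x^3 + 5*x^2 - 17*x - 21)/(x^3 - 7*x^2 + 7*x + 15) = (x + 7)/(x - 5)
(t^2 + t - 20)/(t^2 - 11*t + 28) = (t + 5)/(t - 7)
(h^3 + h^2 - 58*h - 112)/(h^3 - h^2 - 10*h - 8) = (h^2 - h - 56)/(h^2 - 3*h - 4)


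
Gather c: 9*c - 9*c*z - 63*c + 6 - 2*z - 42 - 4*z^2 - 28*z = c*(-9*z - 54) - 4*z^2 - 30*z - 36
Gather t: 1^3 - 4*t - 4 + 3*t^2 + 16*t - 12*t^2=-9*t^2 + 12*t - 3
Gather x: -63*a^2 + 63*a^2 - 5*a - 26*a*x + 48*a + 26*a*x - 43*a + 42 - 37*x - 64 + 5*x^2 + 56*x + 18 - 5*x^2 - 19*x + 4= 0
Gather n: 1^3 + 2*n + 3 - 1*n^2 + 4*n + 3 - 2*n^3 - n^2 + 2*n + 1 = -2*n^3 - 2*n^2 + 8*n + 8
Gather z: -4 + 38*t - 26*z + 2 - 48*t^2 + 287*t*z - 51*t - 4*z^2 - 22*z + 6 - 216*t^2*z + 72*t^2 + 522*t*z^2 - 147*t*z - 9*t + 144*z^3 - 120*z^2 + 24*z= 24*t^2 - 22*t + 144*z^3 + z^2*(522*t - 124) + z*(-216*t^2 + 140*t - 24) + 4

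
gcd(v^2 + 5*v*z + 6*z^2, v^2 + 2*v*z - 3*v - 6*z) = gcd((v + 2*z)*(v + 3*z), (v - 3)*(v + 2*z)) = v + 2*z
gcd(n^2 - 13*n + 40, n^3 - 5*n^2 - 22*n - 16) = n - 8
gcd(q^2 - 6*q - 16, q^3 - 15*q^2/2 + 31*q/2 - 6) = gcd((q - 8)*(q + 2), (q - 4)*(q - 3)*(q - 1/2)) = 1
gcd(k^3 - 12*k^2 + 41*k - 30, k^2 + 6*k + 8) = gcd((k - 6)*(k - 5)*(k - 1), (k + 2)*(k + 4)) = 1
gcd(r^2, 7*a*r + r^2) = r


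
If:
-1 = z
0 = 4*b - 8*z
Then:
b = -2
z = -1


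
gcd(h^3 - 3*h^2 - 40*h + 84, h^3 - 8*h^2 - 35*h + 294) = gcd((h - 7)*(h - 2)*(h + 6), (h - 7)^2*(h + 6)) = h^2 - h - 42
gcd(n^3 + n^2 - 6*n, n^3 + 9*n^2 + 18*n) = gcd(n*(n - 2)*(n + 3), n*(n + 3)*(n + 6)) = n^2 + 3*n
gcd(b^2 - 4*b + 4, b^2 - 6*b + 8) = b - 2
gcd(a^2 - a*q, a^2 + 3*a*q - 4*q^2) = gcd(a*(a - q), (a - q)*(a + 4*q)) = -a + q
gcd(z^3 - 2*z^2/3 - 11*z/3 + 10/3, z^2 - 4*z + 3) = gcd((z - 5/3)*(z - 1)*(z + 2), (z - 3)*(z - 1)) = z - 1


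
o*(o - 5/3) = o^2 - 5*o/3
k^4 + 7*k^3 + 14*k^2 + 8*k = k*(k + 1)*(k + 2)*(k + 4)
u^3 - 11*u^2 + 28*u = u*(u - 7)*(u - 4)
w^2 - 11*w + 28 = (w - 7)*(w - 4)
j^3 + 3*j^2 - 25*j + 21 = (j - 3)*(j - 1)*(j + 7)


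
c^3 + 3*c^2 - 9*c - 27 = (c - 3)*(c + 3)^2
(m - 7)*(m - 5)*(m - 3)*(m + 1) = m^4 - 14*m^3 + 56*m^2 - 34*m - 105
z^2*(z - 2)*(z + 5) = z^4 + 3*z^3 - 10*z^2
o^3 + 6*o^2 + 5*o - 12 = (o - 1)*(o + 3)*(o + 4)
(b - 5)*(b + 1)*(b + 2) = b^3 - 2*b^2 - 13*b - 10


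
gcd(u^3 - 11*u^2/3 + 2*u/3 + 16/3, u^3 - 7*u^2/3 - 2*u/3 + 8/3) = u^2 - u - 2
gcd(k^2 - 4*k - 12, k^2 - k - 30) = k - 6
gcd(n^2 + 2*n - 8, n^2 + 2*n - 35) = 1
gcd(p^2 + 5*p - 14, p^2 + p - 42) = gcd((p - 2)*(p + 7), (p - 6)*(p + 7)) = p + 7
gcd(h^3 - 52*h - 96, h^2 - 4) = h + 2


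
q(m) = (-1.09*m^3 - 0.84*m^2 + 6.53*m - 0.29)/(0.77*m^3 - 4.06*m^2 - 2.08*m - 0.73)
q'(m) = (-3.27*m^2 - 1.68*m + 6.53)/(0.77*m^3 - 4.06*m^2 - 2.08*m - 0.73) + (-2.31*m^2 + 8.12*m + 2.08)*(-1.09*m^3 - 0.84*m^2 + 6.53*m - 0.29)/(0.77*m^3 - 4.06*m^2 - 2.08*m - 0.73)^2 = (-4.44089209850063e-16*m^5 + 5.0722*m^4 - 5.5218*m^3 + 31.316*m^2 - 1.1284*m - 5.3701)/(0.5929*m^6 - 6.2524*m^5 + 13.2804*m^4 + 15.7654*m^3 + 10.254*m^2 + 3.0368*m + 0.5329)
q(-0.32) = 4.81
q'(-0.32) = -6.14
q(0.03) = 0.12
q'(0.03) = -8.48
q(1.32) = -0.50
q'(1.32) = 0.65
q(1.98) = -0.06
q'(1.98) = 0.69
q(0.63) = -0.93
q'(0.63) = 0.48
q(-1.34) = 1.12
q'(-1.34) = 1.63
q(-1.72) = 0.65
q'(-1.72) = 0.94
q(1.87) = -0.13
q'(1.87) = 0.67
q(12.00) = -2.67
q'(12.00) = 0.19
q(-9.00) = -0.77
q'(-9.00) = 0.05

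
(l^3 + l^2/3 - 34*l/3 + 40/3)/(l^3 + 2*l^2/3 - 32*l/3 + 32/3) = (3*l - 5)/(3*l - 4)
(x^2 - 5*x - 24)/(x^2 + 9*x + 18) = (x - 8)/(x + 6)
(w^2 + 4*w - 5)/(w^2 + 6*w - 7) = (w + 5)/(w + 7)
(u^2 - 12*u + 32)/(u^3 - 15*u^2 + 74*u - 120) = (u - 8)/(u^2 - 11*u + 30)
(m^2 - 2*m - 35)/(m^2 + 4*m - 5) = (m - 7)/(m - 1)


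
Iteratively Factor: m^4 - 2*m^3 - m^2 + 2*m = (m - 2)*(m^3 - m) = (m - 2)*(m + 1)*(m^2 - m) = m*(m - 2)*(m + 1)*(m - 1)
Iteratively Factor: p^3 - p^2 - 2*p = (p - 2)*(p^2 + p) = p*(p - 2)*(p + 1)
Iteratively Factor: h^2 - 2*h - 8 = (h - 4)*(h + 2)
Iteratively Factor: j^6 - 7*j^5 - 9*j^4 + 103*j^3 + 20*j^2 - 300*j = (j - 5)*(j^5 - 2*j^4 - 19*j^3 + 8*j^2 + 60*j) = j*(j - 5)*(j^4 - 2*j^3 - 19*j^2 + 8*j + 60) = j*(j - 5)^2*(j^3 + 3*j^2 - 4*j - 12) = j*(j - 5)^2*(j + 2)*(j^2 + j - 6) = j*(j - 5)^2*(j - 2)*(j + 2)*(j + 3)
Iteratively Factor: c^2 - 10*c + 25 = (c - 5)*(c - 5)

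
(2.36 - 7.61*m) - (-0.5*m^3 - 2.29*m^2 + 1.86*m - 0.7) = 0.5*m^3 + 2.29*m^2 - 9.47*m + 3.06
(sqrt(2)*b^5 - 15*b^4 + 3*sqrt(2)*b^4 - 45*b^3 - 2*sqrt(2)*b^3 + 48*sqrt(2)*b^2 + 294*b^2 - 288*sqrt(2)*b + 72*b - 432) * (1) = sqrt(2)*b^5 - 15*b^4 + 3*sqrt(2)*b^4 - 45*b^3 - 2*sqrt(2)*b^3 + 48*sqrt(2)*b^2 + 294*b^2 - 288*sqrt(2)*b + 72*b - 432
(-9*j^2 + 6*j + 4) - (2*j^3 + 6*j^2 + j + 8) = -2*j^3 - 15*j^2 + 5*j - 4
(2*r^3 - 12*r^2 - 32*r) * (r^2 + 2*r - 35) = 2*r^5 - 8*r^4 - 126*r^3 + 356*r^2 + 1120*r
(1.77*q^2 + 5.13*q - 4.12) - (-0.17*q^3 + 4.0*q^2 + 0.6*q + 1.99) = 0.17*q^3 - 2.23*q^2 + 4.53*q - 6.11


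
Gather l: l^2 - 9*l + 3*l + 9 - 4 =l^2 - 6*l + 5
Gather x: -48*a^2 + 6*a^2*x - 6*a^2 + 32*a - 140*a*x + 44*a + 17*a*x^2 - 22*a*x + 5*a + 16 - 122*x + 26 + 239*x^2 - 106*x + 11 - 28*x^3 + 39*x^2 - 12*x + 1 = -54*a^2 + 81*a - 28*x^3 + x^2*(17*a + 278) + x*(6*a^2 - 162*a - 240) + 54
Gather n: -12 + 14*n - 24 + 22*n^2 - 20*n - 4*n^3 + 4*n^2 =-4*n^3 + 26*n^2 - 6*n - 36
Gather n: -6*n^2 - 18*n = -6*n^2 - 18*n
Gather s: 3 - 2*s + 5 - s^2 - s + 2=-s^2 - 3*s + 10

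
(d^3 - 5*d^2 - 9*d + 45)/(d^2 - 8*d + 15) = d + 3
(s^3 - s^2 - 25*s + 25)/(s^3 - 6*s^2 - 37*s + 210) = (s^2 + 4*s - 5)/(s^2 - s - 42)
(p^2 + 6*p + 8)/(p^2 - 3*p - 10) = (p + 4)/(p - 5)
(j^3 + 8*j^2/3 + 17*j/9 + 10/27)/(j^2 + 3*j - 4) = (27*j^3 + 72*j^2 + 51*j + 10)/(27*(j^2 + 3*j - 4))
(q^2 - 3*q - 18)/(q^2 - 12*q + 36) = (q + 3)/(q - 6)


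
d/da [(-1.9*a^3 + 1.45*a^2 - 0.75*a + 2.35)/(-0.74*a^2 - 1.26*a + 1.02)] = (1.406*a^4 + 4.788*a^3 - 8.196*a^2 + 6.436*a + 2.196)/(0.5476*a^4 + 1.8648*a^3 + 0.0780000000000001*a^2 - 2.5704*a + 1.0404)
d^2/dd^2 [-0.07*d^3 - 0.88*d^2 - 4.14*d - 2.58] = -0.42*d - 1.76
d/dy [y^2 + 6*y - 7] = 2*y + 6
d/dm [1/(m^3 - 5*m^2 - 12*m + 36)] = (-3*m^2 + 10*m + 12)/(m^3 - 5*m^2 - 12*m + 36)^2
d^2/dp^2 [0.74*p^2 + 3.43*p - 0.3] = 1.48000000000000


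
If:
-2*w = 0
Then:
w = 0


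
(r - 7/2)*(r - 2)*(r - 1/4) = r^3 - 23*r^2/4 + 67*r/8 - 7/4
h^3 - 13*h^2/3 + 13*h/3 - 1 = (h - 3)*(h - 1)*(h - 1/3)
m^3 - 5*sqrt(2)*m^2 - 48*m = m*(m - 8*sqrt(2))*(m + 3*sqrt(2))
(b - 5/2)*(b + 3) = b^2 + b/2 - 15/2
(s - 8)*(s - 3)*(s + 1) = s^3 - 10*s^2 + 13*s + 24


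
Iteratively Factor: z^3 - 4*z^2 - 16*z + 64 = (z - 4)*(z^2 - 16) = (z - 4)^2*(z + 4)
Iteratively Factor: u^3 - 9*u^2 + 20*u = (u - 4)*(u^2 - 5*u) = u*(u - 4)*(u - 5)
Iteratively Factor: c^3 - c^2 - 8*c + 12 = (c - 2)*(c^2 + c - 6) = (c - 2)*(c + 3)*(c - 2)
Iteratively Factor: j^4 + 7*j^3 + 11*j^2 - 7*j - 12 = (j + 4)*(j^3 + 3*j^2 - j - 3) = (j - 1)*(j + 4)*(j^2 + 4*j + 3) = (j - 1)*(j + 3)*(j + 4)*(j + 1)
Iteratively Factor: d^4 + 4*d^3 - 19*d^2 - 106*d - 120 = (d + 2)*(d^3 + 2*d^2 - 23*d - 60) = (d - 5)*(d + 2)*(d^2 + 7*d + 12) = (d - 5)*(d + 2)*(d + 3)*(d + 4)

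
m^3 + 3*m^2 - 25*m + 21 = (m - 3)*(m - 1)*(m + 7)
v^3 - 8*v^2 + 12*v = v*(v - 6)*(v - 2)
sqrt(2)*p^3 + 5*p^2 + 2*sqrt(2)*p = p*(p + 2*sqrt(2))*(sqrt(2)*p + 1)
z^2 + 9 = (z - 3*I)*(z + 3*I)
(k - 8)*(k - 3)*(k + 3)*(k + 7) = k^4 - k^3 - 65*k^2 + 9*k + 504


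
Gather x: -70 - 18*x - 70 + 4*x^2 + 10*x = 4*x^2 - 8*x - 140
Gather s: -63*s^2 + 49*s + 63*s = -63*s^2 + 112*s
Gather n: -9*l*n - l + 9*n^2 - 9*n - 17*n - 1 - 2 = -l + 9*n^2 + n*(-9*l - 26) - 3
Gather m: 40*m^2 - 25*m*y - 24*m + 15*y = 40*m^2 + m*(-25*y - 24) + 15*y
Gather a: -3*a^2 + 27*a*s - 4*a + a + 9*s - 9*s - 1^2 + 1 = -3*a^2 + a*(27*s - 3)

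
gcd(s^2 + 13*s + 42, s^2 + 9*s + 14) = s + 7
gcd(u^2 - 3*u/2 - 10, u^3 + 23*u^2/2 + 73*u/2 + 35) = u + 5/2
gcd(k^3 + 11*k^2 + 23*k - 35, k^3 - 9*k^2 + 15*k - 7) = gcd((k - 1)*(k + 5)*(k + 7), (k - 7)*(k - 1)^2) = k - 1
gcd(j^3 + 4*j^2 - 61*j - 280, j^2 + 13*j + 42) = j + 7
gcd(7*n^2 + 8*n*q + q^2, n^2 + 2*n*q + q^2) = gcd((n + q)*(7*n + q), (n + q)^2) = n + q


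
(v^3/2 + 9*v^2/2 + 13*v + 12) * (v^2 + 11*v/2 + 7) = v^5/2 + 29*v^4/4 + 165*v^3/4 + 115*v^2 + 157*v + 84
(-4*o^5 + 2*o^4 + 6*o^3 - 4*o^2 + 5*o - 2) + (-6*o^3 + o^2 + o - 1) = -4*o^5 + 2*o^4 - 3*o^2 + 6*o - 3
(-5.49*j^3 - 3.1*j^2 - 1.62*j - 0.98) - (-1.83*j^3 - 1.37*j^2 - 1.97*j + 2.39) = -3.66*j^3 - 1.73*j^2 + 0.35*j - 3.37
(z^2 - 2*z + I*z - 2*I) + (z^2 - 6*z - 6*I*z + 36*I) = 2*z^2 - 8*z - 5*I*z + 34*I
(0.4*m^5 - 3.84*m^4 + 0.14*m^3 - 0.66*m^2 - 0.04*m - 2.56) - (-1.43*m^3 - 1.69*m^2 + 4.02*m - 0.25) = 0.4*m^5 - 3.84*m^4 + 1.57*m^3 + 1.03*m^2 - 4.06*m - 2.31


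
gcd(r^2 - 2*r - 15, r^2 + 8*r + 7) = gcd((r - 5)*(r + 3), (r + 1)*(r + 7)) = 1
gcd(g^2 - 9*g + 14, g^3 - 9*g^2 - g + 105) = g - 7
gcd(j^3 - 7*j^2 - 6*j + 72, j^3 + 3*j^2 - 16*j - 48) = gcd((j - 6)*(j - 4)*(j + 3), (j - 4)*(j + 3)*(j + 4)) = j^2 - j - 12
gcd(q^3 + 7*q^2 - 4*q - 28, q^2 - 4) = q^2 - 4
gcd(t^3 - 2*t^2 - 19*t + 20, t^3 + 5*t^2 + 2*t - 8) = t^2 + 3*t - 4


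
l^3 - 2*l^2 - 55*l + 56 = (l - 8)*(l - 1)*(l + 7)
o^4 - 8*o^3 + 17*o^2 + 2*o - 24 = (o - 4)*(o - 3)*(o - 2)*(o + 1)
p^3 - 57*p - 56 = (p - 8)*(p + 1)*(p + 7)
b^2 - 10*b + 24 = (b - 6)*(b - 4)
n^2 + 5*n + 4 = (n + 1)*(n + 4)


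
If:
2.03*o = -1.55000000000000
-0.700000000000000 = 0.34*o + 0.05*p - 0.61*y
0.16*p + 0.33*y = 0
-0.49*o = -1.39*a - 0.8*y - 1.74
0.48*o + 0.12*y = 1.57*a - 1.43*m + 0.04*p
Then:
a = -1.88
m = -1.89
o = -0.76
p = -1.27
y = 0.62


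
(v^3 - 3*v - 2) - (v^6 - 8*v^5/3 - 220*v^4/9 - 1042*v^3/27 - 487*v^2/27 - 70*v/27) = -v^6 + 8*v^5/3 + 220*v^4/9 + 1069*v^3/27 + 487*v^2/27 - 11*v/27 - 2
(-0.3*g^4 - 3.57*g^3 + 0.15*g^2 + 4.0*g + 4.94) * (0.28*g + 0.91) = -0.084*g^5 - 1.2726*g^4 - 3.2067*g^3 + 1.2565*g^2 + 5.0232*g + 4.4954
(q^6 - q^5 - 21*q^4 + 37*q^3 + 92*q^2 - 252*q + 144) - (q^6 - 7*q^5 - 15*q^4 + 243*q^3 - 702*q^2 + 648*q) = 6*q^5 - 6*q^4 - 206*q^3 + 794*q^2 - 900*q + 144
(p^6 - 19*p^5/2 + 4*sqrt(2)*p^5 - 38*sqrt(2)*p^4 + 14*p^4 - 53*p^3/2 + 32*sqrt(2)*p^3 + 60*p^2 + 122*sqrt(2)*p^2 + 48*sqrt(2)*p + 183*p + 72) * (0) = 0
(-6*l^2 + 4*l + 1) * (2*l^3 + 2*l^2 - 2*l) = -12*l^5 - 4*l^4 + 22*l^3 - 6*l^2 - 2*l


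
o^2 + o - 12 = (o - 3)*(o + 4)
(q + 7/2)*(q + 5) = q^2 + 17*q/2 + 35/2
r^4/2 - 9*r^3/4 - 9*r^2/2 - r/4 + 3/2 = (r/2 + 1/2)*(r - 6)*(r - 1/2)*(r + 1)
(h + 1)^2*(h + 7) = h^3 + 9*h^2 + 15*h + 7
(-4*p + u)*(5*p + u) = -20*p^2 + p*u + u^2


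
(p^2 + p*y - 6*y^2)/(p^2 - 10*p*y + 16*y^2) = (-p - 3*y)/(-p + 8*y)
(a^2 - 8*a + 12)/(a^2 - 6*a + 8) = (a - 6)/(a - 4)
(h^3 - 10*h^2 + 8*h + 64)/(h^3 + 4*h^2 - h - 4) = (h^3 - 10*h^2 + 8*h + 64)/(h^3 + 4*h^2 - h - 4)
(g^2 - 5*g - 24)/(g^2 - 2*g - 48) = (g + 3)/(g + 6)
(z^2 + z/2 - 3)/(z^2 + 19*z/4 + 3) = 2*(2*z^2 + z - 6)/(4*z^2 + 19*z + 12)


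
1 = 1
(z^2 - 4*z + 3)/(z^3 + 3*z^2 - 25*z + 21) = 1/(z + 7)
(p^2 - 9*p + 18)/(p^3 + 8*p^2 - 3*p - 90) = (p - 6)/(p^2 + 11*p + 30)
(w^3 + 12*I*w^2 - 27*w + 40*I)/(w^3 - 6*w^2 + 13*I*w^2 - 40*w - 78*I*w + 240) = (w - I)/(w - 6)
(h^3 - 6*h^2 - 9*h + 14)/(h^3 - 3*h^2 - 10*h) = (h^2 - 8*h + 7)/(h*(h - 5))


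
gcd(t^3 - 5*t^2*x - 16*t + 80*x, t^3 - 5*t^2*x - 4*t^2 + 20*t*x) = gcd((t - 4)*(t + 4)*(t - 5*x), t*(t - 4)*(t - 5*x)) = -t^2 + 5*t*x + 4*t - 20*x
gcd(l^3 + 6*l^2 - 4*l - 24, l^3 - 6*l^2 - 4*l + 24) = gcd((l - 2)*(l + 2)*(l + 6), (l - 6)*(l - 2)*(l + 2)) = l^2 - 4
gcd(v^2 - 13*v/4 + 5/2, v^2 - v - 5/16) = v - 5/4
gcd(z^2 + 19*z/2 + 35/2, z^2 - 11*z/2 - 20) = z + 5/2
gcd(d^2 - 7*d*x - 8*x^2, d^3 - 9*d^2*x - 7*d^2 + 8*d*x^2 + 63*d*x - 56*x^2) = -d + 8*x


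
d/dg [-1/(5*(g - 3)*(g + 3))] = 2*g/(5*(g - 3)^2*(g + 3)^2)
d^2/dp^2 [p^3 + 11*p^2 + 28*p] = 6*p + 22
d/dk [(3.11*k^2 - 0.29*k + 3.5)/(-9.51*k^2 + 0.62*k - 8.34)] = (-0.829699999999999*k^2 + 14.6952*k + 0.2486)/(90.4401*k^4 - 11.7924*k^3 + 159.0112*k^2 - 10.3416*k + 69.5556)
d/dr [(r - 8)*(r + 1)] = 2*r - 7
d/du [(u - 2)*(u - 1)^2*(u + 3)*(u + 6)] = 5*u^4 + 20*u^3 - 39*u^2 - 58*u + 72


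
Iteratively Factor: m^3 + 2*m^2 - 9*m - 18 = (m - 3)*(m^2 + 5*m + 6) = (m - 3)*(m + 2)*(m + 3)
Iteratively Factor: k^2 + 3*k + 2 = (k + 1)*(k + 2)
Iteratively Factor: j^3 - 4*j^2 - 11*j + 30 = (j + 3)*(j^2 - 7*j + 10) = (j - 5)*(j + 3)*(j - 2)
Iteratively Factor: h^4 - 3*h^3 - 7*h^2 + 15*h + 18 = (h + 1)*(h^3 - 4*h^2 - 3*h + 18) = (h - 3)*(h + 1)*(h^2 - h - 6) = (h - 3)*(h + 1)*(h + 2)*(h - 3)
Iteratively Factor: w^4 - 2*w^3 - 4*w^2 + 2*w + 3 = (w + 1)*(w^3 - 3*w^2 - w + 3) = (w + 1)^2*(w^2 - 4*w + 3) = (w - 3)*(w + 1)^2*(w - 1)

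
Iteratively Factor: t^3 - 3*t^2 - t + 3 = (t + 1)*(t^2 - 4*t + 3) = (t - 3)*(t + 1)*(t - 1)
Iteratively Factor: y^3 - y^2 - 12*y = (y)*(y^2 - y - 12) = y*(y + 3)*(y - 4)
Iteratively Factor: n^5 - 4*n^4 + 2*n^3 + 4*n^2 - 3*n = (n - 1)*(n^4 - 3*n^3 - n^2 + 3*n) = (n - 1)*(n + 1)*(n^3 - 4*n^2 + 3*n) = (n - 3)*(n - 1)*(n + 1)*(n^2 - n) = (n - 3)*(n - 1)^2*(n + 1)*(n)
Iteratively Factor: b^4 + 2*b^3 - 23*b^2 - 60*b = (b + 4)*(b^3 - 2*b^2 - 15*b) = (b - 5)*(b + 4)*(b^2 + 3*b) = (b - 5)*(b + 3)*(b + 4)*(b)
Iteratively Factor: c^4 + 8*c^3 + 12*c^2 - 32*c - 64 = (c + 4)*(c^3 + 4*c^2 - 4*c - 16) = (c + 4)^2*(c^2 - 4) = (c - 2)*(c + 4)^2*(c + 2)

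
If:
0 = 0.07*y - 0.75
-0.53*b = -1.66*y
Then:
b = 33.56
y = 10.71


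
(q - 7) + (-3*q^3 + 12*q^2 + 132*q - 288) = -3*q^3 + 12*q^2 + 133*q - 295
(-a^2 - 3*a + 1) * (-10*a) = 10*a^3 + 30*a^2 - 10*a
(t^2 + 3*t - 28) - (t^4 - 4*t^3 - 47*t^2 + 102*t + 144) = -t^4 + 4*t^3 + 48*t^2 - 99*t - 172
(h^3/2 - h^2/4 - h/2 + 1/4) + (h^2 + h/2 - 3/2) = h^3/2 + 3*h^2/4 - 5/4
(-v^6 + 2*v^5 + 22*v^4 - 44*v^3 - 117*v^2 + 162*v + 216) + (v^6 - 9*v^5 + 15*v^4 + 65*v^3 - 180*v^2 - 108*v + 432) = -7*v^5 + 37*v^4 + 21*v^3 - 297*v^2 + 54*v + 648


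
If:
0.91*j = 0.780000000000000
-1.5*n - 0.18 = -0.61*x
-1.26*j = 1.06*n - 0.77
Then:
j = 0.86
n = -0.29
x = -0.42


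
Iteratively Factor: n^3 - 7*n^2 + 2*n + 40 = (n + 2)*(n^2 - 9*n + 20) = (n - 4)*(n + 2)*(n - 5)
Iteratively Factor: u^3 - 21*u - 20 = (u + 4)*(u^2 - 4*u - 5) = (u + 1)*(u + 4)*(u - 5)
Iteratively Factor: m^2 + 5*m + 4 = (m + 4)*(m + 1)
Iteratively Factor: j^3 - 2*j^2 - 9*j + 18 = (j - 3)*(j^2 + j - 6) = (j - 3)*(j - 2)*(j + 3)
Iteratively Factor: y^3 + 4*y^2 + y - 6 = (y + 2)*(y^2 + 2*y - 3) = (y + 2)*(y + 3)*(y - 1)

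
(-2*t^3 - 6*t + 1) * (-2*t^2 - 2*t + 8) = 4*t^5 + 4*t^4 - 4*t^3 + 10*t^2 - 50*t + 8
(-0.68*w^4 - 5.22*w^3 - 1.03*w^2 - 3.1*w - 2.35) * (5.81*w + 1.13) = -3.9508*w^5 - 31.0966*w^4 - 11.8829*w^3 - 19.1749*w^2 - 17.1565*w - 2.6555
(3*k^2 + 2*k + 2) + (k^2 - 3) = 4*k^2 + 2*k - 1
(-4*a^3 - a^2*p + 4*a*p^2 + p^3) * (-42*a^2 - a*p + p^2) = 168*a^5 + 46*a^4*p - 171*a^3*p^2 - 47*a^2*p^3 + 3*a*p^4 + p^5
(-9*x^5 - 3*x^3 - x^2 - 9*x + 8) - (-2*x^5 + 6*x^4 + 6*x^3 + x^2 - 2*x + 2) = -7*x^5 - 6*x^4 - 9*x^3 - 2*x^2 - 7*x + 6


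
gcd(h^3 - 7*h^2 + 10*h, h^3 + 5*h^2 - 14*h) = h^2 - 2*h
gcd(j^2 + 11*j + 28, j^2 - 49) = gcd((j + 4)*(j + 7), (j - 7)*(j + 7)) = j + 7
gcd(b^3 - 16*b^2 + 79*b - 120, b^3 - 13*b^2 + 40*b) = b^2 - 13*b + 40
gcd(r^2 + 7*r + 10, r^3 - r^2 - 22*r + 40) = r + 5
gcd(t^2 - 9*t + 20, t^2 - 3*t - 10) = t - 5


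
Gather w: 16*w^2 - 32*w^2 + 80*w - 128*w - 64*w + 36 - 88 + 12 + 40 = -16*w^2 - 112*w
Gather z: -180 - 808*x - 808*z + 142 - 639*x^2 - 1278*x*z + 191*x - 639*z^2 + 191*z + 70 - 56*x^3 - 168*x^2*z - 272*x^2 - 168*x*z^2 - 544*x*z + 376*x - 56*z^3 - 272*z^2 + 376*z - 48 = -56*x^3 - 911*x^2 - 241*x - 56*z^3 + z^2*(-168*x - 911) + z*(-168*x^2 - 1822*x - 241) - 16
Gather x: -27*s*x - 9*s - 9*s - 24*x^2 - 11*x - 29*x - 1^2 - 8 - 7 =-18*s - 24*x^2 + x*(-27*s - 40) - 16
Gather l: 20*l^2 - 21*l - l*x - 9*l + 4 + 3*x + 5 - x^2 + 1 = 20*l^2 + l*(-x - 30) - x^2 + 3*x + 10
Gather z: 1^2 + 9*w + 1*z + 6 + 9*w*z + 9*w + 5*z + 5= 18*w + z*(9*w + 6) + 12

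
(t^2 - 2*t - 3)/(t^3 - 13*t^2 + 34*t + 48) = (t - 3)/(t^2 - 14*t + 48)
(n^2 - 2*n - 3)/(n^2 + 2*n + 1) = (n - 3)/(n + 1)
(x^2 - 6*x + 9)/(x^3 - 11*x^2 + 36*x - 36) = (x - 3)/(x^2 - 8*x + 12)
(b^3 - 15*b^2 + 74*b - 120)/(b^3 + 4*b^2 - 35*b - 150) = (b^2 - 9*b + 20)/(b^2 + 10*b + 25)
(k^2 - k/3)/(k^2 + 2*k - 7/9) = 3*k/(3*k + 7)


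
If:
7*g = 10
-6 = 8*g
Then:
No Solution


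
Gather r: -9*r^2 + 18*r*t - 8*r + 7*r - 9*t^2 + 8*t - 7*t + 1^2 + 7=-9*r^2 + r*(18*t - 1) - 9*t^2 + t + 8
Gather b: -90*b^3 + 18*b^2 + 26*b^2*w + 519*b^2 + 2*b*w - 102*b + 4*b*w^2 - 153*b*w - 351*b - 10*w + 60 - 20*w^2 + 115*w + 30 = -90*b^3 + b^2*(26*w + 537) + b*(4*w^2 - 151*w - 453) - 20*w^2 + 105*w + 90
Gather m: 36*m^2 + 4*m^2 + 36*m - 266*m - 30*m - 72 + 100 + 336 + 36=40*m^2 - 260*m + 400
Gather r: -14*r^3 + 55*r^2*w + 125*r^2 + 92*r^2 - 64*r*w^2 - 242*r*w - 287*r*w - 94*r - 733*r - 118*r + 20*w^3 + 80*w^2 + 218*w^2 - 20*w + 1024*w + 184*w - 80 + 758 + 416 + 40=-14*r^3 + r^2*(55*w + 217) + r*(-64*w^2 - 529*w - 945) + 20*w^3 + 298*w^2 + 1188*w + 1134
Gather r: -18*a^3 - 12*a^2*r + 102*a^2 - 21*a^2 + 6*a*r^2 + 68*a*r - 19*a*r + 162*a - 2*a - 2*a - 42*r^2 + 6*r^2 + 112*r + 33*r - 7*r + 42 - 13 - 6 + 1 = -18*a^3 + 81*a^2 + 158*a + r^2*(6*a - 36) + r*(-12*a^2 + 49*a + 138) + 24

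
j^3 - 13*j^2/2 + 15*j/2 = j*(j - 5)*(j - 3/2)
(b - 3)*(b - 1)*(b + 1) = b^3 - 3*b^2 - b + 3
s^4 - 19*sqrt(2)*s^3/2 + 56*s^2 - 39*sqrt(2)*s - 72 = (s - 4*sqrt(2))*(s - 3*sqrt(2))^2*(s + sqrt(2)/2)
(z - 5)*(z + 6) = z^2 + z - 30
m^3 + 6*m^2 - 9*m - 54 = (m - 3)*(m + 3)*(m + 6)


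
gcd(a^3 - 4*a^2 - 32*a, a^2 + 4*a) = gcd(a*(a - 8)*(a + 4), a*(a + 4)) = a^2 + 4*a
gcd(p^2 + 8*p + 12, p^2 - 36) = p + 6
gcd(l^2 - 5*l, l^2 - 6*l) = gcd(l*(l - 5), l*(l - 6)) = l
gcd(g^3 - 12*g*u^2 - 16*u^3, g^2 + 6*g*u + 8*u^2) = g + 2*u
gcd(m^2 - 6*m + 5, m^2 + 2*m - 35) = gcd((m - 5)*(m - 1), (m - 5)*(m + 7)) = m - 5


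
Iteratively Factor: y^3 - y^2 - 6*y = (y - 3)*(y^2 + 2*y) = (y - 3)*(y + 2)*(y)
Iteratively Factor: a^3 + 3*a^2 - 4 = (a + 2)*(a^2 + a - 2) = (a - 1)*(a + 2)*(a + 2)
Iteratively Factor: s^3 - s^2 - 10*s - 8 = (s - 4)*(s^2 + 3*s + 2) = (s - 4)*(s + 1)*(s + 2)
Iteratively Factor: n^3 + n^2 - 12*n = (n + 4)*(n^2 - 3*n) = (n - 3)*(n + 4)*(n)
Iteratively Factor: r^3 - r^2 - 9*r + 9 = (r - 3)*(r^2 + 2*r - 3) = (r - 3)*(r + 3)*(r - 1)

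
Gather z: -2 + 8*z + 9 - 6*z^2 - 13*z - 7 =-6*z^2 - 5*z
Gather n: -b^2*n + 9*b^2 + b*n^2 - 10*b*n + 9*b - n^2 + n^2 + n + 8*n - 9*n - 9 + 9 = 9*b^2 + b*n^2 + 9*b + n*(-b^2 - 10*b)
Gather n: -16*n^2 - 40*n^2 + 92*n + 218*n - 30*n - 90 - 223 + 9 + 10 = -56*n^2 + 280*n - 294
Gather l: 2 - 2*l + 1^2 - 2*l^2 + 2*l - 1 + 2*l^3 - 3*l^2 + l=2*l^3 - 5*l^2 + l + 2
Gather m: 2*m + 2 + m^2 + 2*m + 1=m^2 + 4*m + 3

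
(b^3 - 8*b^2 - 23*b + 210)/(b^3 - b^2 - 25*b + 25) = (b^2 - 13*b + 42)/(b^2 - 6*b + 5)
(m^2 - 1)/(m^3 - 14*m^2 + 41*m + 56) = (m - 1)/(m^2 - 15*m + 56)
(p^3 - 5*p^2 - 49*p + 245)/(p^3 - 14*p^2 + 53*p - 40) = (p^2 - 49)/(p^2 - 9*p + 8)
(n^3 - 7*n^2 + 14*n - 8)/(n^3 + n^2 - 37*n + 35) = (n^2 - 6*n + 8)/(n^2 + 2*n - 35)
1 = 1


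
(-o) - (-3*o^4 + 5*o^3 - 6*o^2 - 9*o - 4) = 3*o^4 - 5*o^3 + 6*o^2 + 8*o + 4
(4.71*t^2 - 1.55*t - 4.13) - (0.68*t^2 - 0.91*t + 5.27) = 4.03*t^2 - 0.64*t - 9.4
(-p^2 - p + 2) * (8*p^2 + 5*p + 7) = -8*p^4 - 13*p^3 + 4*p^2 + 3*p + 14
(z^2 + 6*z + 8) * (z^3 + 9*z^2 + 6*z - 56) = z^5 + 15*z^4 + 68*z^3 + 52*z^2 - 288*z - 448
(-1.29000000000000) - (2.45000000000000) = -3.74000000000000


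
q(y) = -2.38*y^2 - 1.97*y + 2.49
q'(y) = -4.76*y - 1.97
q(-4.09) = -29.27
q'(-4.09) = 17.50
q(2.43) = -16.35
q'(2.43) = -13.54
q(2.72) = -20.48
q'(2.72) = -14.92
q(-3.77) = -23.91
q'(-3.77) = 15.98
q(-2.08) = -3.71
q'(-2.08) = 7.93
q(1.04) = -2.13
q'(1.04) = -6.92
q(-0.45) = 2.89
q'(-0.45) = 0.17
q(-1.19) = 1.46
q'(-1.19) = 3.69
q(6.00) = -95.01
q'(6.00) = -30.53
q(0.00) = 2.49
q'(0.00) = -1.97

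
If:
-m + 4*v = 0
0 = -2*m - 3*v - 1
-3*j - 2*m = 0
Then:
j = 8/33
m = -4/11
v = -1/11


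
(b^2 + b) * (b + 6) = b^3 + 7*b^2 + 6*b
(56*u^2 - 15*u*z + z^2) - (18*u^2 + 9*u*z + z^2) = 38*u^2 - 24*u*z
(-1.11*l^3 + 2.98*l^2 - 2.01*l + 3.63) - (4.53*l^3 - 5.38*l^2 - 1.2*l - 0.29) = -5.64*l^3 + 8.36*l^2 - 0.81*l + 3.92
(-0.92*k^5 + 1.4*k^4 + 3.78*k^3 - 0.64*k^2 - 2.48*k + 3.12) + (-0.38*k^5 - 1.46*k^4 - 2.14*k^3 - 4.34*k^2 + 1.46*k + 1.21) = -1.3*k^5 - 0.0600000000000001*k^4 + 1.64*k^3 - 4.98*k^2 - 1.02*k + 4.33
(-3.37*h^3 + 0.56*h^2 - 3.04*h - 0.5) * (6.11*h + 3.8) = -20.5907*h^4 - 9.3844*h^3 - 16.4464*h^2 - 14.607*h - 1.9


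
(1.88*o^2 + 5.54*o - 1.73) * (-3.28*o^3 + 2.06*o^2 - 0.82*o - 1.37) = -6.1664*o^5 - 14.2984*o^4 + 15.5452*o^3 - 10.6822*o^2 - 6.1712*o + 2.3701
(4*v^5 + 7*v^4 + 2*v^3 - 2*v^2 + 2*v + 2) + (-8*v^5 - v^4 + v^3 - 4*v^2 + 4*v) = -4*v^5 + 6*v^4 + 3*v^3 - 6*v^2 + 6*v + 2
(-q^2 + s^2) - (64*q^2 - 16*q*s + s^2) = -65*q^2 + 16*q*s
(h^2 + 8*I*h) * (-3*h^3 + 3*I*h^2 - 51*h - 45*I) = -3*h^5 - 21*I*h^4 - 75*h^3 - 453*I*h^2 + 360*h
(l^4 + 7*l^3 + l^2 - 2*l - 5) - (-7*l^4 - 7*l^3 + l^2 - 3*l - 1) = 8*l^4 + 14*l^3 + l - 4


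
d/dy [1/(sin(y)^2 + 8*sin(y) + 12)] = -2*(sin(y) + 4)*cos(y)/(sin(y)^2 + 8*sin(y) + 12)^2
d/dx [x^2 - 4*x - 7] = 2*x - 4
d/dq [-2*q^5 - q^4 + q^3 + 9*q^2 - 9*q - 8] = -10*q^4 - 4*q^3 + 3*q^2 + 18*q - 9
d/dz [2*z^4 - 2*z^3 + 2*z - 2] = 8*z^3 - 6*z^2 + 2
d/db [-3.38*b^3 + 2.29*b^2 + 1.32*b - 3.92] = -10.14*b^2 + 4.58*b + 1.32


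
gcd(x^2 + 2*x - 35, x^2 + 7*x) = x + 7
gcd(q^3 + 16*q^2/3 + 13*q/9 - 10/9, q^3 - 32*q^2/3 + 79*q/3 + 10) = 1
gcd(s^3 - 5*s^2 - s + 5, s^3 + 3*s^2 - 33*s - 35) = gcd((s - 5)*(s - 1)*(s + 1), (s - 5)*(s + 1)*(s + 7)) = s^2 - 4*s - 5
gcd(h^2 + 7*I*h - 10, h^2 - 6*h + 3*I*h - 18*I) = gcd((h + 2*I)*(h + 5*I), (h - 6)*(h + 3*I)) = 1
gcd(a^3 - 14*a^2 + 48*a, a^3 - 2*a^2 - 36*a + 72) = a - 6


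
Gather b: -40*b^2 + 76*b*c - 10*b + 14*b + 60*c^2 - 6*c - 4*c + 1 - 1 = -40*b^2 + b*(76*c + 4) + 60*c^2 - 10*c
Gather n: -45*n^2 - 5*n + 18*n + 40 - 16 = -45*n^2 + 13*n + 24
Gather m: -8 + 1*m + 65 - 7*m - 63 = -6*m - 6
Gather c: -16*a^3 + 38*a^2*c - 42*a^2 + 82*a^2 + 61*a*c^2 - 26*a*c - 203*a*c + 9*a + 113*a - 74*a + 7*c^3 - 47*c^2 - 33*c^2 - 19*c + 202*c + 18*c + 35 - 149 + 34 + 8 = -16*a^3 + 40*a^2 + 48*a + 7*c^3 + c^2*(61*a - 80) + c*(38*a^2 - 229*a + 201) - 72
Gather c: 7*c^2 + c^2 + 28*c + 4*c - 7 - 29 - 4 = 8*c^2 + 32*c - 40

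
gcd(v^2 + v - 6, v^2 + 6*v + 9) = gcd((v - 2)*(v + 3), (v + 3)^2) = v + 3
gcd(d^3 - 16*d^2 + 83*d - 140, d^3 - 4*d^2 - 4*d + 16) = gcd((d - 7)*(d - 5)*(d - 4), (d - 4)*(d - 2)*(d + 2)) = d - 4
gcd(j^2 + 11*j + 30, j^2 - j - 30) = j + 5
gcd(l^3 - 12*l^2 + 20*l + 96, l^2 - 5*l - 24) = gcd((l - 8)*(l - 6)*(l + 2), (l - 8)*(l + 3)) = l - 8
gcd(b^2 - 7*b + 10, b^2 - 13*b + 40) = b - 5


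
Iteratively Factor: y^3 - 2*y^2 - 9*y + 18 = (y - 2)*(y^2 - 9) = (y - 3)*(y - 2)*(y + 3)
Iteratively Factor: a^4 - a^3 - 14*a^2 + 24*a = (a - 2)*(a^3 + a^2 - 12*a) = (a - 3)*(a - 2)*(a^2 + 4*a) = a*(a - 3)*(a - 2)*(a + 4)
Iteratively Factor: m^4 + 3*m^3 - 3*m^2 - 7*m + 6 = (m - 1)*(m^3 + 4*m^2 + m - 6) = (m - 1)*(m + 3)*(m^2 + m - 2) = (m - 1)^2*(m + 3)*(m + 2)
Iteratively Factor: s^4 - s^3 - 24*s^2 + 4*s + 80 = (s - 5)*(s^3 + 4*s^2 - 4*s - 16) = (s - 5)*(s + 4)*(s^2 - 4) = (s - 5)*(s + 2)*(s + 4)*(s - 2)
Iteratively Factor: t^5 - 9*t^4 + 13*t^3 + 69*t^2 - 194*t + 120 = (t + 3)*(t^4 - 12*t^3 + 49*t^2 - 78*t + 40) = (t - 2)*(t + 3)*(t^3 - 10*t^2 + 29*t - 20) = (t - 5)*(t - 2)*(t + 3)*(t^2 - 5*t + 4) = (t - 5)*(t - 2)*(t - 1)*(t + 3)*(t - 4)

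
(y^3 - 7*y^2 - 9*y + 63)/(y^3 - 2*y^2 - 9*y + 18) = (y - 7)/(y - 2)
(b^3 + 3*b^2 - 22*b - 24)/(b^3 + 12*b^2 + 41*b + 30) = (b - 4)/(b + 5)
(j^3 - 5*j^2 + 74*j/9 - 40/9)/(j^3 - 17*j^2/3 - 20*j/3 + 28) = (9*j^2 - 27*j + 20)/(3*(3*j^2 - 11*j - 42))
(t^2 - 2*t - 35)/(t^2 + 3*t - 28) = (t^2 - 2*t - 35)/(t^2 + 3*t - 28)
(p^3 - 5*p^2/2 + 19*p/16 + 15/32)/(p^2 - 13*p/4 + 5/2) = (8*p^2 - 10*p - 3)/(8*(p - 2))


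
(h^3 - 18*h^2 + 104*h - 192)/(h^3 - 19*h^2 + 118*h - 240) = (h - 4)/(h - 5)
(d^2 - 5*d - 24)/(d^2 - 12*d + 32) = (d + 3)/(d - 4)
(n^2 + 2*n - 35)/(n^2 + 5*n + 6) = (n^2 + 2*n - 35)/(n^2 + 5*n + 6)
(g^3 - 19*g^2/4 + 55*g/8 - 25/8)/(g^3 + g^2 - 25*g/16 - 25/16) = 2*(2*g^2 - 7*g + 5)/(4*g^2 + 9*g + 5)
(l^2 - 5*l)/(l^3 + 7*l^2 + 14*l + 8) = l*(l - 5)/(l^3 + 7*l^2 + 14*l + 8)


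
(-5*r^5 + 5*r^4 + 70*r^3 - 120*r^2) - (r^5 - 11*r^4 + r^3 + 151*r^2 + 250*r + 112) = -6*r^5 + 16*r^4 + 69*r^3 - 271*r^2 - 250*r - 112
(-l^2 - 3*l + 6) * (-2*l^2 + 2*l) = 2*l^4 + 4*l^3 - 18*l^2 + 12*l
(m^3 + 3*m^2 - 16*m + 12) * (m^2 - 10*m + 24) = m^5 - 7*m^4 - 22*m^3 + 244*m^2 - 504*m + 288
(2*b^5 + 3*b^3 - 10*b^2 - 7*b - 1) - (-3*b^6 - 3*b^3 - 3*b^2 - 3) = 3*b^6 + 2*b^5 + 6*b^3 - 7*b^2 - 7*b + 2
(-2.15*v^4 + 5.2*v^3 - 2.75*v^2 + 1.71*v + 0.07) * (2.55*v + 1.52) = -5.4825*v^5 + 9.992*v^4 + 0.891500000000002*v^3 + 0.1805*v^2 + 2.7777*v + 0.1064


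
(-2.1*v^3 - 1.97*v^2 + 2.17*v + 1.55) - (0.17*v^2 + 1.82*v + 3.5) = -2.1*v^3 - 2.14*v^2 + 0.35*v - 1.95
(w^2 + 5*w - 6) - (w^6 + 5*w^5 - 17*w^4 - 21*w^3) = -w^6 - 5*w^5 + 17*w^4 + 21*w^3 + w^2 + 5*w - 6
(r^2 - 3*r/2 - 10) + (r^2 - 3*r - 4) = 2*r^2 - 9*r/2 - 14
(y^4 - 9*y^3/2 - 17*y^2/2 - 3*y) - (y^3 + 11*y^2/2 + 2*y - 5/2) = y^4 - 11*y^3/2 - 14*y^2 - 5*y + 5/2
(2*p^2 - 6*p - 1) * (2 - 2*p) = -4*p^3 + 16*p^2 - 10*p - 2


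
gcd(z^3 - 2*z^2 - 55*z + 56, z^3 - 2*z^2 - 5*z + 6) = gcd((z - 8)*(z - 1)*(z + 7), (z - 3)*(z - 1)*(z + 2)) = z - 1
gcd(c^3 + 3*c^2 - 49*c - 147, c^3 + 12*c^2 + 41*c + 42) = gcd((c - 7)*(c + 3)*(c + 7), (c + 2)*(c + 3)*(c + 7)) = c^2 + 10*c + 21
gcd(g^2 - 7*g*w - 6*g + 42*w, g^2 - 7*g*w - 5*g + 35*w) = -g + 7*w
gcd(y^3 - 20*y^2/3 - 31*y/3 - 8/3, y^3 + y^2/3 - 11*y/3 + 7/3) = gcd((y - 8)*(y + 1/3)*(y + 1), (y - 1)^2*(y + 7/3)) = 1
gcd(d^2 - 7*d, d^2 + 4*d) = d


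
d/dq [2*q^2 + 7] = 4*q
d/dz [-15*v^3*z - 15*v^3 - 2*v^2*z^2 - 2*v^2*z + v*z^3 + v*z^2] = v*(-15*v^2 - 4*v*z - 2*v + 3*z^2 + 2*z)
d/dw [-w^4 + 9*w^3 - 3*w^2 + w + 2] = -4*w^3 + 27*w^2 - 6*w + 1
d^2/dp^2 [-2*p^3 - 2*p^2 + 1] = -12*p - 4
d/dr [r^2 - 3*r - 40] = 2*r - 3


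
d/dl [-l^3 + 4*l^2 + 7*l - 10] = -3*l^2 + 8*l + 7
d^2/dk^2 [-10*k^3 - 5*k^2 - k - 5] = -60*k - 10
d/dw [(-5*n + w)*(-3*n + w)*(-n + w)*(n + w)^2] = -7*n^4 + 44*n^3*w + 18*n^2*w^2 - 28*n*w^3 + 5*w^4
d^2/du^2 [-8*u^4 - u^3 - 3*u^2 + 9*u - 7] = -96*u^2 - 6*u - 6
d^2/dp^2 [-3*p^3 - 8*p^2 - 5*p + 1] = -18*p - 16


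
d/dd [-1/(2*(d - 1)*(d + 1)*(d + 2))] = ((d - 1)*(d + 1) + (d - 1)*(d + 2) + (d + 1)*(d + 2))/(2*(d - 1)^2*(d + 1)^2*(d + 2)^2)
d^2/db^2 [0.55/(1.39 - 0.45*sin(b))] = (0.111375*sin(b)^2 + 0.344025*sin(b) - 0.22275)/(0.45*sin(b) - 1.39)^3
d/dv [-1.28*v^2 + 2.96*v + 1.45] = 2.96 - 2.56*v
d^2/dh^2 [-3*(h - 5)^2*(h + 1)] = 54 - 18*h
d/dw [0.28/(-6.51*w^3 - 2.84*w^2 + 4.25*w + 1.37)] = (5.4684*w^2 + 1.5904*w - 1.19)/(6.51*w^3 + 2.84*w^2 - 4.25*w - 1.37)^2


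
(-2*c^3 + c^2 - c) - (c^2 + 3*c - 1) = -2*c^3 - 4*c + 1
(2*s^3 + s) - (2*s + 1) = 2*s^3 - s - 1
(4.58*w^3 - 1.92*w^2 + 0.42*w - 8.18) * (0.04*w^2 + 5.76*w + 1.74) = 0.1832*w^5 + 26.304*w^4 - 3.0732*w^3 - 1.2488*w^2 - 46.386*w - 14.2332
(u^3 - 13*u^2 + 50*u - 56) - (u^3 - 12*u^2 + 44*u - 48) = -u^2 + 6*u - 8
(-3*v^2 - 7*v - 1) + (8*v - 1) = -3*v^2 + v - 2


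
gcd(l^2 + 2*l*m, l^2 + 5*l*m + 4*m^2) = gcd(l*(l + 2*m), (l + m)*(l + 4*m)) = 1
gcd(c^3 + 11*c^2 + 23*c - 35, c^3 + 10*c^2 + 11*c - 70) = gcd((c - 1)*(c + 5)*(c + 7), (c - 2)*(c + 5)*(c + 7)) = c^2 + 12*c + 35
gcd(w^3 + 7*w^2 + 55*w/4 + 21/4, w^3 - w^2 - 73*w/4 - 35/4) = w^2 + 4*w + 7/4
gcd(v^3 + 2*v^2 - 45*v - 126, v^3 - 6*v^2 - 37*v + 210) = v^2 - v - 42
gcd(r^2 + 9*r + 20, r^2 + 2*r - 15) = r + 5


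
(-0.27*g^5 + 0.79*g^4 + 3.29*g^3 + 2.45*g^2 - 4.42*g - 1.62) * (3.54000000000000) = -0.9558*g^5 + 2.7966*g^4 + 11.6466*g^3 + 8.673*g^2 - 15.6468*g - 5.7348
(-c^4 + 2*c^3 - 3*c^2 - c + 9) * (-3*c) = 3*c^5 - 6*c^4 + 9*c^3 + 3*c^2 - 27*c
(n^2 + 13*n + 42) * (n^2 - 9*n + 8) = n^4 + 4*n^3 - 67*n^2 - 274*n + 336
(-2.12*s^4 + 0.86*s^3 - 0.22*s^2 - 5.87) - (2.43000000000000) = -2.12*s^4 + 0.86*s^3 - 0.22*s^2 - 8.3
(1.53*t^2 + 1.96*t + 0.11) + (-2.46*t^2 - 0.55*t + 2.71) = -0.93*t^2 + 1.41*t + 2.82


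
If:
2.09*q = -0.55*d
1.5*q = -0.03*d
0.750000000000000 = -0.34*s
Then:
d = 0.00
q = 0.00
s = -2.21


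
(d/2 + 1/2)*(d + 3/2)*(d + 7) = d^3/2 + 19*d^2/4 + 19*d/2 + 21/4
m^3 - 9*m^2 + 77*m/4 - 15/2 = (m - 6)*(m - 5/2)*(m - 1/2)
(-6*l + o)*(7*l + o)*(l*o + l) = -42*l^3*o - 42*l^3 + l^2*o^2 + l^2*o + l*o^3 + l*o^2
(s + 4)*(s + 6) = s^2 + 10*s + 24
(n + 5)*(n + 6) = n^2 + 11*n + 30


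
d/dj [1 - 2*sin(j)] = -2*cos(j)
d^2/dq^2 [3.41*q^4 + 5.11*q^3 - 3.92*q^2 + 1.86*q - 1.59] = 40.92*q^2 + 30.66*q - 7.84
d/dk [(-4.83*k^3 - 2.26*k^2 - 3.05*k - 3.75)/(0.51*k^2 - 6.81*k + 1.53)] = (-2.4633*k^4 + 65.7846*k^3 - 5.2236*k^2 - 3.0906*k - 30.204)/(0.2601*k^4 - 6.9462*k^3 + 47.9367*k^2 - 20.8386*k + 2.3409)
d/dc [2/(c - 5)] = -2/(c - 5)^2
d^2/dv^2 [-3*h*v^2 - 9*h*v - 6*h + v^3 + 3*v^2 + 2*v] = -6*h + 6*v + 6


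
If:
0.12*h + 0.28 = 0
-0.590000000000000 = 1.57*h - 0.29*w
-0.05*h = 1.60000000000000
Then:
No Solution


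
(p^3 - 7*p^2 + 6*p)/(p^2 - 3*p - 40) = p*(-p^2 + 7*p - 6)/(-p^2 + 3*p + 40)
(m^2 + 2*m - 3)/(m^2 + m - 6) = (m - 1)/(m - 2)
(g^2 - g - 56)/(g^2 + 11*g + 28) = (g - 8)/(g + 4)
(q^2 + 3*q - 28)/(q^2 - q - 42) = (-q^2 - 3*q + 28)/(-q^2 + q + 42)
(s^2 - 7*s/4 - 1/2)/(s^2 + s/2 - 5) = (4*s + 1)/(2*(2*s + 5))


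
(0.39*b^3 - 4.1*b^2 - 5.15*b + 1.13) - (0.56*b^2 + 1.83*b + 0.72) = 0.39*b^3 - 4.66*b^2 - 6.98*b + 0.41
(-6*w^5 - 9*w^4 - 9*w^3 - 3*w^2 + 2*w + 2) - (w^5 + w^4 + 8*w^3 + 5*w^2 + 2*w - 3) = -7*w^5 - 10*w^4 - 17*w^3 - 8*w^2 + 5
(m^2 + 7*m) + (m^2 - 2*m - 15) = 2*m^2 + 5*m - 15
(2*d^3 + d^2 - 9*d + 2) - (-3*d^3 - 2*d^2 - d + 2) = 5*d^3 + 3*d^2 - 8*d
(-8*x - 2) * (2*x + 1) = -16*x^2 - 12*x - 2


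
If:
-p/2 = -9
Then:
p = 18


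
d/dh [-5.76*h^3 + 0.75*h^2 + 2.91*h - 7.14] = -17.28*h^2 + 1.5*h + 2.91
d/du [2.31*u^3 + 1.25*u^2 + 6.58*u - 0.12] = 6.93*u^2 + 2.5*u + 6.58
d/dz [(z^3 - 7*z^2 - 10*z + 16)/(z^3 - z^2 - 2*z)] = 2*(3*z^4 + 8*z^3 - 22*z^2 + 16*z + 16)/(z^2*(z^4 - 2*z^3 - 3*z^2 + 4*z + 4))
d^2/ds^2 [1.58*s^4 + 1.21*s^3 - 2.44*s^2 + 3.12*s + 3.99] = 18.96*s^2 + 7.26*s - 4.88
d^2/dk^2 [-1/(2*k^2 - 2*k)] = (k*(k - 1) - (2*k - 1)^2)/(k^3*(k - 1)^3)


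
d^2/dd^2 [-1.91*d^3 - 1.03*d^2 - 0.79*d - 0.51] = -11.46*d - 2.06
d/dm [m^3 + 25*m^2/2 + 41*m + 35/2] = 3*m^2 + 25*m + 41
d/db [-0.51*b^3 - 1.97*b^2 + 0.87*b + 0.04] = -1.53*b^2 - 3.94*b + 0.87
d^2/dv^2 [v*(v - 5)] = 2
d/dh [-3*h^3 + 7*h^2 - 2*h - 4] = -9*h^2 + 14*h - 2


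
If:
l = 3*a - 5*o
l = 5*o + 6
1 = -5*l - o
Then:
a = -77/39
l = 1/26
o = -31/26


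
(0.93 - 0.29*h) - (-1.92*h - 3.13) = 1.63*h + 4.06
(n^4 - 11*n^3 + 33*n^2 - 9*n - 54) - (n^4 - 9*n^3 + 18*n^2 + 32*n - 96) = -2*n^3 + 15*n^2 - 41*n + 42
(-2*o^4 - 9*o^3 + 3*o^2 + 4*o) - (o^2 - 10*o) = -2*o^4 - 9*o^3 + 2*o^2 + 14*o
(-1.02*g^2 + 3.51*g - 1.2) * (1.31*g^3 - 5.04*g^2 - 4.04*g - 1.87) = -1.3362*g^5 + 9.7389*g^4 - 15.1416*g^3 - 6.225*g^2 - 1.7157*g + 2.244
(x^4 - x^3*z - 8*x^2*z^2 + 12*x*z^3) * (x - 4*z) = x^5 - 5*x^4*z - 4*x^3*z^2 + 44*x^2*z^3 - 48*x*z^4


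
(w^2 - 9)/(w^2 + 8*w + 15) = (w - 3)/(w + 5)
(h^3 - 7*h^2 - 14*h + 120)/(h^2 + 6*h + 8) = (h^2 - 11*h + 30)/(h + 2)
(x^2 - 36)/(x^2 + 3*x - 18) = (x - 6)/(x - 3)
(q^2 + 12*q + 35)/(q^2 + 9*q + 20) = (q + 7)/(q + 4)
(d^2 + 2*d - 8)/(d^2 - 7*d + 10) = (d + 4)/(d - 5)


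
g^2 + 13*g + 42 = (g + 6)*(g + 7)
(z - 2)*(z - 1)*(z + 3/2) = z^3 - 3*z^2/2 - 5*z/2 + 3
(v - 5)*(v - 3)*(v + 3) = v^3 - 5*v^2 - 9*v + 45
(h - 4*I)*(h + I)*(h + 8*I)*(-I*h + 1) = -I*h^4 + 6*h^3 - 23*I*h^2 + 60*h + 32*I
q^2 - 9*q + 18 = (q - 6)*(q - 3)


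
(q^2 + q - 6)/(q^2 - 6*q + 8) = (q + 3)/(q - 4)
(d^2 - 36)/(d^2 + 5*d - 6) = (d - 6)/(d - 1)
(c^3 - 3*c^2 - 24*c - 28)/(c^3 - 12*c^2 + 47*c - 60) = (c^3 - 3*c^2 - 24*c - 28)/(c^3 - 12*c^2 + 47*c - 60)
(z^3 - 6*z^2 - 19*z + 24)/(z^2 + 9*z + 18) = (z^2 - 9*z + 8)/(z + 6)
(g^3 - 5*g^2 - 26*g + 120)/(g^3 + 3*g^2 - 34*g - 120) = (g - 4)/(g + 4)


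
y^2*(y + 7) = y^3 + 7*y^2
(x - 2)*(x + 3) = x^2 + x - 6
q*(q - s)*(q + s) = q^3 - q*s^2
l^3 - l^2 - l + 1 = (l - 1)^2*(l + 1)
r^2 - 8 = (r - 2*sqrt(2))*(r + 2*sqrt(2))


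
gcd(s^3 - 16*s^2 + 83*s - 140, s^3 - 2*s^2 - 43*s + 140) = s^2 - 9*s + 20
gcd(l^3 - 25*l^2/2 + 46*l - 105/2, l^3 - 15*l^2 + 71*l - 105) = l^2 - 10*l + 21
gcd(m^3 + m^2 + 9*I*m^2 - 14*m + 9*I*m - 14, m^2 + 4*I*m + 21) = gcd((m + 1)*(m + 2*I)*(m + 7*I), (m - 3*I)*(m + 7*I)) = m + 7*I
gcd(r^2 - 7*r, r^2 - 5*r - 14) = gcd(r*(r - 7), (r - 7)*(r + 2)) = r - 7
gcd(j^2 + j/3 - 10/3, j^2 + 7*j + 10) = j + 2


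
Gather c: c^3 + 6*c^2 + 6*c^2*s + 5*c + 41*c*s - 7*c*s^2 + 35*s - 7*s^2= c^3 + c^2*(6*s + 6) + c*(-7*s^2 + 41*s + 5) - 7*s^2 + 35*s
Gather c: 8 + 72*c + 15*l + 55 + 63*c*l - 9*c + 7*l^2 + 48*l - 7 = c*(63*l + 63) + 7*l^2 + 63*l + 56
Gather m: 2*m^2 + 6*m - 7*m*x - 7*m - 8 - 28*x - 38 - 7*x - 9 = 2*m^2 + m*(-7*x - 1) - 35*x - 55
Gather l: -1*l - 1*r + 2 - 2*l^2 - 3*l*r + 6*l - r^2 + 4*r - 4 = -2*l^2 + l*(5 - 3*r) - r^2 + 3*r - 2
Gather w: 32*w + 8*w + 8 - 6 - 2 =40*w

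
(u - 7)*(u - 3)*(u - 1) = u^3 - 11*u^2 + 31*u - 21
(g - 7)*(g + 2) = g^2 - 5*g - 14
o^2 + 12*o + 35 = (o + 5)*(o + 7)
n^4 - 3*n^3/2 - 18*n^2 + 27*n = n*(n - 3/2)*(n - 3*sqrt(2))*(n + 3*sqrt(2))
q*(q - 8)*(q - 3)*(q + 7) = q^4 - 4*q^3 - 53*q^2 + 168*q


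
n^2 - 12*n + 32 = (n - 8)*(n - 4)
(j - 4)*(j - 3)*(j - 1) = j^3 - 8*j^2 + 19*j - 12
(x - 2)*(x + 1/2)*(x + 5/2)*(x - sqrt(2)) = x^4 - sqrt(2)*x^3 + x^3 - 19*x^2/4 - sqrt(2)*x^2 - 5*x/2 + 19*sqrt(2)*x/4 + 5*sqrt(2)/2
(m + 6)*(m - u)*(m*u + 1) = m^3*u - m^2*u^2 + 6*m^2*u + m^2 - 6*m*u^2 - m*u + 6*m - 6*u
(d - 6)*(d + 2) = d^2 - 4*d - 12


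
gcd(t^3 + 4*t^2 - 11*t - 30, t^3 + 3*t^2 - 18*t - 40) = t^2 + 7*t + 10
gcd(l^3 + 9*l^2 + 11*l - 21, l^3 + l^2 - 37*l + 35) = l^2 + 6*l - 7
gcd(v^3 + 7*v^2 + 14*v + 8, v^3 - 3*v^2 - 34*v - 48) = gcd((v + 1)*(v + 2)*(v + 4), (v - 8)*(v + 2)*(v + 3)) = v + 2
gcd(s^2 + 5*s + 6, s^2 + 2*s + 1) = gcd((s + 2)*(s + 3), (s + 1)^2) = 1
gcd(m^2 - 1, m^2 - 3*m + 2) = m - 1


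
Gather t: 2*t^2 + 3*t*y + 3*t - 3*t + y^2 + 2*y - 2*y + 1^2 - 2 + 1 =2*t^2 + 3*t*y + y^2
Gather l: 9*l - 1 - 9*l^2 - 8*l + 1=-9*l^2 + l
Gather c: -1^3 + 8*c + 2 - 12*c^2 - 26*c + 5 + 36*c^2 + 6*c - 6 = 24*c^2 - 12*c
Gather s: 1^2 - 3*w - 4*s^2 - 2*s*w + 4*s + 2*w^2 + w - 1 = -4*s^2 + s*(4 - 2*w) + 2*w^2 - 2*w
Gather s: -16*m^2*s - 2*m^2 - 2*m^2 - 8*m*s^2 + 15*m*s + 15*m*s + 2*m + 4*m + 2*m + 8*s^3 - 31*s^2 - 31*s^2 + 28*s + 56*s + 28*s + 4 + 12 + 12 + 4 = -4*m^2 + 8*m + 8*s^3 + s^2*(-8*m - 62) + s*(-16*m^2 + 30*m + 112) + 32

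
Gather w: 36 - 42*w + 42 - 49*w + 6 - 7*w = 84 - 98*w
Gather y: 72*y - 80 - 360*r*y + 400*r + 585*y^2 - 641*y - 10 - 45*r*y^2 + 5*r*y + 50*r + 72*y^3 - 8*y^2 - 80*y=450*r + 72*y^3 + y^2*(577 - 45*r) + y*(-355*r - 649) - 90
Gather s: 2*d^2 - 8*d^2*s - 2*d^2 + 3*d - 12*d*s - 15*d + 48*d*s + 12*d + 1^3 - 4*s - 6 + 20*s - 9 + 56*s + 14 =s*(-8*d^2 + 36*d + 72)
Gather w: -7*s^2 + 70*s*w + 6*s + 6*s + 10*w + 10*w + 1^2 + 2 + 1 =-7*s^2 + 12*s + w*(70*s + 20) + 4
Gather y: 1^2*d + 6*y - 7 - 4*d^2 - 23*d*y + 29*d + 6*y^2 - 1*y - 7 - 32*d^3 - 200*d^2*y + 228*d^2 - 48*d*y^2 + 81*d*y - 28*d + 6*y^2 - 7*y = -32*d^3 + 224*d^2 + 2*d + y^2*(12 - 48*d) + y*(-200*d^2 + 58*d - 2) - 14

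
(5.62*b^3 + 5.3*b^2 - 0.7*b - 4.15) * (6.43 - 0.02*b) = -0.1124*b^4 + 36.0306*b^3 + 34.093*b^2 - 4.418*b - 26.6845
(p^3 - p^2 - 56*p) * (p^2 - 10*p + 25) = p^5 - 11*p^4 - 21*p^3 + 535*p^2 - 1400*p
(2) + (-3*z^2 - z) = -3*z^2 - z + 2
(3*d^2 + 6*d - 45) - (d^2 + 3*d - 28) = 2*d^2 + 3*d - 17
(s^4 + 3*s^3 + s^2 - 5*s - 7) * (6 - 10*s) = -10*s^5 - 24*s^4 + 8*s^3 + 56*s^2 + 40*s - 42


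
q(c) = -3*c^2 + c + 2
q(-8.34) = -215.01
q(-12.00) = -442.00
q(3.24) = -26.25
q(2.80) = -18.72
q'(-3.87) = 24.22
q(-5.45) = -92.56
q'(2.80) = -15.80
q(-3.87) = -46.80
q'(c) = 1 - 6*c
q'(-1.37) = 9.22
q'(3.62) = -20.72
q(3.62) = -33.69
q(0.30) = 2.03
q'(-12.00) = 73.00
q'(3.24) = -18.44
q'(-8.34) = 51.04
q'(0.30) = -0.80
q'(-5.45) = 33.70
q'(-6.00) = 37.00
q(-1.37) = -5.00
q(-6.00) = -112.00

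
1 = 1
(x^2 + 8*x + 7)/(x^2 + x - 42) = (x + 1)/(x - 6)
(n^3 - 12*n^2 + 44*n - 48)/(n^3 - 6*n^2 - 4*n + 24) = (n - 4)/(n + 2)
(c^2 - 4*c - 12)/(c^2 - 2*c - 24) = (c + 2)/(c + 4)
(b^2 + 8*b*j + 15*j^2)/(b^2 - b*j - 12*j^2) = (b + 5*j)/(b - 4*j)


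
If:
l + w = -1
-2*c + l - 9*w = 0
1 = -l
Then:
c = -1/2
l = -1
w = 0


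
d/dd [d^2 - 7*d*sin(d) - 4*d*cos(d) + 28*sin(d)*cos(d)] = 4*d*sin(d) - 7*d*cos(d) + 2*d - 7*sin(d) - 4*cos(d) + 28*cos(2*d)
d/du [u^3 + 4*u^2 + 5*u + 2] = 3*u^2 + 8*u + 5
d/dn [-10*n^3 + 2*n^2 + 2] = 2*n*(2 - 15*n)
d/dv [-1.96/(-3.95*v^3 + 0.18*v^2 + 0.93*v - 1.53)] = (-23.226*v^2 + 0.7056*v + 1.8228)/(3.95*v^3 - 0.18*v^2 - 0.93*v + 1.53)^2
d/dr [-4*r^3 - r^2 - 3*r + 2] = -12*r^2 - 2*r - 3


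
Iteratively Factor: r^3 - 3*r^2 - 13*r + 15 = (r + 3)*(r^2 - 6*r + 5) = (r - 5)*(r + 3)*(r - 1)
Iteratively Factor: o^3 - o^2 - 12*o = (o)*(o^2 - o - 12) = o*(o + 3)*(o - 4)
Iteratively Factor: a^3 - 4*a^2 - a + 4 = (a - 4)*(a^2 - 1) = (a - 4)*(a + 1)*(a - 1)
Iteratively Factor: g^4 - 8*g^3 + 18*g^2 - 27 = (g - 3)*(g^3 - 5*g^2 + 3*g + 9) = (g - 3)^2*(g^2 - 2*g - 3) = (g - 3)^2*(g + 1)*(g - 3)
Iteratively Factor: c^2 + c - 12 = (c + 4)*(c - 3)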